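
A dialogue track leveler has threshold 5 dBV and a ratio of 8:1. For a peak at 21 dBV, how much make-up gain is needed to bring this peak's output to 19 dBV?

Overshoot 16 dB → 16/8 = 2 dB after compression, so the compressed level is 5 + 2 = 7 dBV.
Make-up = target − compressed = 19 − 7 = 12 dB.

12 dB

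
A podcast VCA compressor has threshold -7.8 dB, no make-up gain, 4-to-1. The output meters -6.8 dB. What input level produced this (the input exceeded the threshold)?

That's 1 dB above the -7.8 dB threshold.
Undo the ratio: input overshoot = 1 × 4 = 4 dB, giving input = -3.8 dB.

-3.8 dB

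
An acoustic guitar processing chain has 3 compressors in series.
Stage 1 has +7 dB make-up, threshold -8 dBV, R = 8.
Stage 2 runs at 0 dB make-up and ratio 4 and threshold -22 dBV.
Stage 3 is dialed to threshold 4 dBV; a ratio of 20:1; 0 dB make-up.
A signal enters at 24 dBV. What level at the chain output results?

Stage 1: 24 dBV is 32 dB over -8 dBV; at 8:1 that becomes 4 dB over, giving -4 dBV; +7 dB make-up → 3 dBV.
Stage 2: overshoot 25 dB → 25/4 = 6.25 dB → -15.75 dBV.
Stage 3: -15.75 dBV is at or below the 4 dBV threshold — no compression; output -15.75 dBV.

-15.75 dBV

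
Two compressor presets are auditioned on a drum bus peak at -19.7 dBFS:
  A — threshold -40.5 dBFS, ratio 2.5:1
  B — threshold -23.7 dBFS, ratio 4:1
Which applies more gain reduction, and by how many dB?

A: overshoot 20.8 dB → output overshoot 8.32 dB → GR 12.48 dB.
B: overshoot 4 dB → output overshoot 1 dB → GR 3 dB.
A reduces 9.48 dB more.

A, by 9.48 dB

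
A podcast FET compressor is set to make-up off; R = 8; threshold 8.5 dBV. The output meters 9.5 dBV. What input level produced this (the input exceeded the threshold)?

16.5 dBV

Post-compression overshoot = 9.5 − 8.5 = 1 dB.
Undo the ratio: input overshoot = 1 × 8 = 8 dB, giving input = 16.5 dBV.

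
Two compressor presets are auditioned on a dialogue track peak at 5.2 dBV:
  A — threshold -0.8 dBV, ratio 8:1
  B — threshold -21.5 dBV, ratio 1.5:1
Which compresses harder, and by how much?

B, by 3.65 dB

A: GR = 6 − 6/8 = 5.25 dB.
B: GR = 26.7 − 26.7/1.5 = 8.9 dB.
Difference: 3.65 dB in favour of B.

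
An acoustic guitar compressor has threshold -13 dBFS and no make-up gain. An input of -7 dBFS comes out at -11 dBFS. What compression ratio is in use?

3:1

Input overshoot = -7 − (-13) = 6 dB; output overshoot = -11 − (-13) = 2 dB.
Ratio = 6 / 2 = 3.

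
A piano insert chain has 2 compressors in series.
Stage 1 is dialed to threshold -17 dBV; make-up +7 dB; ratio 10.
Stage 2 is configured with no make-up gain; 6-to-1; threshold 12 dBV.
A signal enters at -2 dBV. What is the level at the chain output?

Stage 1: 15 dB above -17 dBV, reduced 10:1 to 1.5 dB above → -15.5 dBV; +7 dB make-up → -8.5 dBV.
Stage 2: -8.5 dBV ≤ 12 dBV, so stage 2 doesn't engage; output -8.5 dBV.

-8.5 dBV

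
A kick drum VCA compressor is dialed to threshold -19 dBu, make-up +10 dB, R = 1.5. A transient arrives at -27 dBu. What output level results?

-17 dBu

-27 dBu is 8 dB below the -19 dBu threshold, so no gain reduction is applied.
Make-up gain adds 10 dB: -27 + 10 = -17 dBu.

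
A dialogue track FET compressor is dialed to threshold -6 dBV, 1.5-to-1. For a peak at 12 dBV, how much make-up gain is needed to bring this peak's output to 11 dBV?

Without make-up, output = threshold + overshoot/1.5 = -6 + 12 = 6 dBV.
Gap to target: 5 dB.

5 dB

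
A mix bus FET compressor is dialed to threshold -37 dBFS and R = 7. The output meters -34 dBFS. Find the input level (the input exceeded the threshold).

-16 dBFS

Post-compression overshoot = -34 − (-37) = 3 dB.
Before 7:1 compression the overshoot was 3 × 7 = 21 dB, so input = -37 + 21 = -16 dBFS.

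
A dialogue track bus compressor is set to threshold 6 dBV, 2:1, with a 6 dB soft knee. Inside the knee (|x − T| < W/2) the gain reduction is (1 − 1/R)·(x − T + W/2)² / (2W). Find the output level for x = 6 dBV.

x − T + W/2 = 6 − 6 + 3 = 3.
GR = (1 − 1/2) × 3² / 12 = 0.5 × 9 / 12 = 0.375 dB.
Output = 6 − 0.375 = 5.625 dBV.

5.625 dBV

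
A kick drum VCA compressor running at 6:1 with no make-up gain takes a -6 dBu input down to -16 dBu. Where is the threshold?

-18 dBu

Gain reduction = -6 − (-16) = 10 dB; output overshoot = GR / (R − 1) = 10 / 5 = 2 dB.
Threshold = output − output overshoot = -16 − 2 = -18 dBu.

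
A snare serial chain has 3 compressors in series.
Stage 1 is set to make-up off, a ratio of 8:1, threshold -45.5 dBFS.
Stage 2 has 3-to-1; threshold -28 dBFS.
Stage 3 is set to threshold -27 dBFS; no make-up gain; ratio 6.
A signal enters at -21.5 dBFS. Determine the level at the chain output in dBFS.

Stage 1: -21.5 dBFS is 24 dB over -45.5 dBFS; at 8:1 that becomes 3 dB over, giving -42.5 dBFS.
Stage 2: -42.5 dBFS is at or below the -28 dBFS threshold — no compression; output -42.5 dBFS.
Stage 3: -42.5 dBFS ≤ -27 dBFS, so stage 3 doesn't engage; output -42.5 dBFS.

-42.5 dBFS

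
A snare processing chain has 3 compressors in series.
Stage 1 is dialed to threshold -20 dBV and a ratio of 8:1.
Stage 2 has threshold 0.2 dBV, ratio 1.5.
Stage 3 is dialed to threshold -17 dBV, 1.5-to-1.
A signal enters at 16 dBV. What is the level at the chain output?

Stage 1: 16 dBV is 36 dB over -20 dBV; at 8:1 that becomes 4.5 dB over, giving -15.5 dBV.
Stage 2: -15.5 dBV is at or below the 0.2 dBV threshold — no compression; output -15.5 dBV.
Stage 3: overshoot 1.5 dB → 1.5/1.5 = 1 dB → -16 dBV.

-16 dBV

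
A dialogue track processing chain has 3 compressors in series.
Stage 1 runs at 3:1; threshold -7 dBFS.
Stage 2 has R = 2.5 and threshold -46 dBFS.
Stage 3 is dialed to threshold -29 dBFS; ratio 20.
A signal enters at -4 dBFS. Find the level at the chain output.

-30 dBFS

Stage 1: overshoot 3 dB → 3/3 = 1 dB → -6 dBFS.
Stage 2: overshoot 40 dB → 40/2.5 = 16 dB → -30 dBFS.
Stage 3: -30 dBFS ≤ -29 dBFS, so stage 3 doesn't engage; output -30 dBFS.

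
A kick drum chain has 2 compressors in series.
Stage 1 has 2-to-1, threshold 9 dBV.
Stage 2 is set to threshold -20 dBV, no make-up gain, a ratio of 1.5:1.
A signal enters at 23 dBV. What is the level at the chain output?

Stage 1: 14 dB above 9 dBV, reduced 2:1 to 7 dB above → 16 dBV.
Stage 2: 16 dBV is 36 dB over -20 dBV; at 1.5:1 that becomes 24 dB over, giving 4 dBV.

4 dBV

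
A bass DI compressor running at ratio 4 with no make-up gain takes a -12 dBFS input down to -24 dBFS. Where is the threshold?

Let T be the threshold. Output overshoot = (input overshoot)/R, so -24 − T = (-12 − T)/4.
4·(-24 − T) = -12 − T → 3·T = -96 − (-12) = -84.
T = -84/3 = -28 dBFS.

-28 dBFS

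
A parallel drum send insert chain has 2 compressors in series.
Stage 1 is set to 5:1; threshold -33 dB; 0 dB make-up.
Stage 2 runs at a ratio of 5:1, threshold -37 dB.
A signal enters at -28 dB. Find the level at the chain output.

Stage 1: 5 dB above -33 dB, reduced 5:1 to 1 dB above → -32 dB.
Stage 2: 5 dB above -37 dB, reduced 5:1 to 1 dB above → -36 dB.

-36 dB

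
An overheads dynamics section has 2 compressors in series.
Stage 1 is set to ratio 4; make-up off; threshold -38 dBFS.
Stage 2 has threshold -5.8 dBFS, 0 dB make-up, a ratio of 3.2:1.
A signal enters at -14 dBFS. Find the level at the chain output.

Stage 1: -14 dBFS is 24 dB over -38 dBFS; at 4:1 that becomes 6 dB over, giving -32 dBFS.
Stage 2: below threshold (-32 ≤ -5.8); passes unchanged; output -32 dBFS.

-32 dBFS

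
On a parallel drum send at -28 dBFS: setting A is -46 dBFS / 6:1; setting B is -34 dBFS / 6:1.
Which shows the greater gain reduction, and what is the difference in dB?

A: 18 dB over, compressed to 3 dB over, so 15 dB of GR.
B: 6 dB over, compressed to 1 dB over, so 5 dB of GR.
A reduces 10 dB more.

A, by 10 dB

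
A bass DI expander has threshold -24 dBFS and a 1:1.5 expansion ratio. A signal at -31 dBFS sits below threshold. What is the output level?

-34.5 dBFS

Below threshold, a 1:1.5 expander applies gain = (1.5−1)×(T − x) of attenuation.
(1.5−1) × 7 = 3.5 dB, so output = -31 − 3.5 = -34.5 dBFS.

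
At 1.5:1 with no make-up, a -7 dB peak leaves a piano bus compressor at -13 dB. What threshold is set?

Gain reduction = -7 − (-13) = 6 dB; output overshoot = GR / (R − 1) = 6 / 0.5 = 12 dB.
Threshold = output − output overshoot = -13 − 12 = -25 dB.

-25 dB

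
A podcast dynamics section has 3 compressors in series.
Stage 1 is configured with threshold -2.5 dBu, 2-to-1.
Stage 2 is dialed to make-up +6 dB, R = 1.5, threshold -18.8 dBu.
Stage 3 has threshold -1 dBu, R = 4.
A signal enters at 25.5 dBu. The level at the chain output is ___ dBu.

Stage 1: overshoot 28 dB → 28/2 = 14 dB → 11.5 dBu.
Stage 2: 30.3 dB above -18.8 dBu, reduced 1.5:1 to 20.2 dB above → 1.4 dBu; +6 dB make-up → 7.4 dBu.
Stage 3: 7.4 dBu is 8.4 dB over -1 dBu; at 4:1 that becomes 2.1 dB over, giving 1.1 dBu.

1.1 dBu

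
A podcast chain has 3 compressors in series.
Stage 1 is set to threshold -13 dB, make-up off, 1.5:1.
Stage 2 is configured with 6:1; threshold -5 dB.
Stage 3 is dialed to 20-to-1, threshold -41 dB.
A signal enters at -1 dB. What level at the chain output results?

-39.2 dB

Stage 1: -1 dB is 12 dB over -13 dB; at 1.5:1 that becomes 8 dB over, giving -5 dB.
Stage 2: -5 dB ≤ -5 dB, so stage 2 doesn't engage; output -5 dB.
Stage 3: overshoot 36 dB → 36/20 = 1.8 dB → -39.2 dB.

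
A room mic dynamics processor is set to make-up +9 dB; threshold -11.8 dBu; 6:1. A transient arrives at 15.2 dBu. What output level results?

The input is 27 dB above the -11.8 dBu threshold.
At 6:1 the overshoot is divided by 6, leaving 4.5 dB above threshold.
That puts the output at -7.3 dBu; make-up adds 9 dB, giving 1.7 dBu.

1.7 dBu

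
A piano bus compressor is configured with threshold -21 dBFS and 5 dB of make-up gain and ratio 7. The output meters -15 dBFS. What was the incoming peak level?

Remove make-up: -15 − 5 = -20 dBFS.
That's 1 dB above the -21 dBFS threshold.
Input overshoot = R × output overshoot = 7 dB → input = -21 + 7 = -14 dBFS.

-14 dBFS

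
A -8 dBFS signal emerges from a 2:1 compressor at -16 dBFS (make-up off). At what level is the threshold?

Gain reduction = -8 − (-16) = 8 dB; output overshoot = GR / (R − 1) = 8 / 1 = 8 dB.
Threshold = output − output overshoot = -16 − 8 = -24 dBFS.

-24 dBFS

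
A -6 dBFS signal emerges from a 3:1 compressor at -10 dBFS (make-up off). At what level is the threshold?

Gain reduction = -6 − (-10) = 4 dB; output overshoot = GR / (R − 1) = 4 / 2 = 2 dB.
Threshold = output − output overshoot = -10 − 2 = -12 dBFS.

-12 dBFS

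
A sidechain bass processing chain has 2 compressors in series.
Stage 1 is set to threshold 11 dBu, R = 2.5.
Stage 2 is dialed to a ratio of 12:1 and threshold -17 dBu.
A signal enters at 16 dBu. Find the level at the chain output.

-14.5 dBu

Stage 1: 16 dBu is 5 dB over 11 dBu; at 2.5:1 that becomes 2 dB over, giving 13 dBu.
Stage 2: 13 dBu is 30 dB over -17 dBu; at 12:1 that becomes 2.5 dB over, giving -14.5 dBu.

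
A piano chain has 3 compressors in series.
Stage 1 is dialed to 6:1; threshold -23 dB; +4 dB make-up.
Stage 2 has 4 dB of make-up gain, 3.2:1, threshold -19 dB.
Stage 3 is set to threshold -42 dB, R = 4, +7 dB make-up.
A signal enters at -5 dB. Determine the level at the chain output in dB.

-28.015625 dB

Stage 1: overshoot 18 dB → 18/6 = 3 dB → -20 dB; +4 dB make-up → -16 dB.
Stage 2: overshoot 3 dB → 3/3.2 = 0.9375 dB → -18.0625 dB; +4 dB make-up → -14.0625 dB.
Stage 3: overshoot 27.9375 dB → 27.9375/4 = 6.984375 dB → -35.015625 dB; +7 dB make-up → -28.015625 dB.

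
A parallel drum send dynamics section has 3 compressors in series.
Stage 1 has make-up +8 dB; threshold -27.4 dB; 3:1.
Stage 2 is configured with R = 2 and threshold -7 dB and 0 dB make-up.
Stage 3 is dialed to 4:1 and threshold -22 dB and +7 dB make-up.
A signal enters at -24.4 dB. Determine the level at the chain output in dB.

Stage 1: -24.4 dB is 3 dB over -27.4 dB; at 3:1 that becomes 1 dB over, giving -26.4 dB; +8 dB make-up → -18.4 dB.
Stage 2: -18.4 dB is at or below the -7 dB threshold — no compression; output -18.4 dB.
Stage 3: -18.4 dB is 3.6 dB over -22 dB; at 4:1 that becomes 0.9 dB over, giving -21.1 dB; +7 dB make-up → -14.1 dB.

-14.1 dB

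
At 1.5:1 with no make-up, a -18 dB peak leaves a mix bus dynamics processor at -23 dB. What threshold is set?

-33 dB

Let T be the threshold. Output overshoot = (input overshoot)/R, so -23 − T = (-18 − T)/1.5.
1.5·(-23 − T) = -18 − T → 0.5·T = -34.5 − (-18) = -16.5.
T = -16.5/0.5 = -33 dB.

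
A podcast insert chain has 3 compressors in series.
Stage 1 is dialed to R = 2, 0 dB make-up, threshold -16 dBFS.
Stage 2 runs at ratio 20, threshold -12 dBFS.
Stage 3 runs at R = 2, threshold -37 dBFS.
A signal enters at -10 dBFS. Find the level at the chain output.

Stage 1: overshoot 6 dB → 6/2 = 3 dB → -13 dBFS.
Stage 2: below threshold (-13 ≤ -12); passes unchanged; output -13 dBFS.
Stage 3: 24 dB above -37 dBFS, reduced 2:1 to 12 dB above → -25 dBFS.

-25 dBFS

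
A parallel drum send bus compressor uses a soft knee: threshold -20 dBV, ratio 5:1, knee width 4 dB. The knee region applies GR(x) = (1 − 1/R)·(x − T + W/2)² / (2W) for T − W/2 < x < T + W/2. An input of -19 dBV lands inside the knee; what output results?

x − T + W/2 = -19 − (-20) + 2 = 3.
GR = (1 − 1/5) × 3² / 8 = 0.8 × 9 / 8 = 0.9 dB.
Output = -19 − 0.9 = -19.9 dBV.

-19.9 dBV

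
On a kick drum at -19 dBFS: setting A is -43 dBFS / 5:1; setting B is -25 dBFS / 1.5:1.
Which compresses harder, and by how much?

A, by 17.2 dB

A: 24 dB over, compressed to 4.8 dB over, so 19.2 dB of GR.
B: 6 dB over, compressed to 4 dB over, so 2 dB of GR.
A reduces 17.2 dB more.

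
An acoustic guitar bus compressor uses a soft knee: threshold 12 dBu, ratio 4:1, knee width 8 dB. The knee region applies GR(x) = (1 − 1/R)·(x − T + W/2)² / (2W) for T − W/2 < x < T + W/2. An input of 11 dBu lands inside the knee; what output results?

x − T + W/2 = 11 − 12 + 4 = 3.
GR = (1 − 1/4) × 3² / 16 = 0.75 × 9 / 16 = 0.421875 dB.
Output = 11 − 0.421875 = 10.578125 dBu.

10.578125 dBu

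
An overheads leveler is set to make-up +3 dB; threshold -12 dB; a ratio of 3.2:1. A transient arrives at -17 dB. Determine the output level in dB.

-17 dB is 5 dB below the -12 dB threshold, so no gain reduction is applied.
Make-up gain adds 3 dB: -17 + 3 = -14 dB.

-14 dB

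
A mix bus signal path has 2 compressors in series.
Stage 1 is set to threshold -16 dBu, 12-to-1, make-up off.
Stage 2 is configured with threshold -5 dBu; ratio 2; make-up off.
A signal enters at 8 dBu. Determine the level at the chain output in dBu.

Stage 1: 8 dBu is 24 dB over -16 dBu; at 12:1 that becomes 2 dB over, giving -14 dBu.
Stage 2: -14 dBu ≤ -5 dBu, so stage 2 doesn't engage; output -14 dBu.

-14 dBu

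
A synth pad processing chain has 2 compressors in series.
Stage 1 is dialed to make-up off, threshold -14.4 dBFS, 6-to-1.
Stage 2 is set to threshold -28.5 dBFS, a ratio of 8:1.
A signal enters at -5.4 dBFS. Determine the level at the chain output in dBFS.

Stage 1: 9 dB above -14.4 dBFS, reduced 6:1 to 1.5 dB above → -12.9 dBFS.
Stage 2: -12.9 dBFS is 15.6 dB over -28.5 dBFS; at 8:1 that becomes 1.95 dB over, giving -26.55 dBFS.

-26.55 dBFS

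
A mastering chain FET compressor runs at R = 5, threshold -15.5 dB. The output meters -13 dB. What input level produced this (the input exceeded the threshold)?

Post-compression overshoot = -13 − (-15.5) = 2.5 dB.
Input overshoot = R × output overshoot = 12.5 dB → input = -15.5 + 12.5 = -3 dB.

-3 dB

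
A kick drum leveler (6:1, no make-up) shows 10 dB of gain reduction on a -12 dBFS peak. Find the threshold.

Input is 12 dB above T (since output overshoot × R = input overshoot: (-22 − T)·6 = -12 − T gives T = -24 dBFS).
Check: -24 + (-12 − (-24))/6 = -24 + 2 = -22 dBFS. ✓

-24 dBFS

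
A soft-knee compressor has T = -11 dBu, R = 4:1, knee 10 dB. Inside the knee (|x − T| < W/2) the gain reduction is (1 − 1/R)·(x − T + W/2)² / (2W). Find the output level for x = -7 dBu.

-10.0375 dBu

x − T + W/2 = -7 − (-11) + 5 = 9.
GR = (1 − 1/4) × 9² / 20 = 0.75 × 81 / 20 = 3.0375 dB.
Output = -7 − 3.0375 = -10.0375 dBu.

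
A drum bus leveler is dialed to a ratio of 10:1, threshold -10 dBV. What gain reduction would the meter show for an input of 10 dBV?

The signal is 20 dB above threshold.
At 10:1, output sits 20/10 = 2 dB above threshold.
Gain reduction = 20 − 2 = 18 dB.

18 dB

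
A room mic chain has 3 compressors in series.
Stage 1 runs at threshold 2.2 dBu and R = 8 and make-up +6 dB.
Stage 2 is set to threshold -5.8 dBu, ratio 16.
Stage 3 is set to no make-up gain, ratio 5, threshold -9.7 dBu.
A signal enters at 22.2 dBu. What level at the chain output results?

-8.71375 dBu

Stage 1: overshoot 20 dB → 20/8 = 2.5 dB → 4.7 dBu; +6 dB make-up → 10.7 dBu.
Stage 2: 16.5 dB above -5.8 dBu, reduced 16:1 to 1.03125 dB above → -4.76875 dBu.
Stage 3: 4.93125 dB above -9.7 dBu, reduced 5:1 to 0.98625 dB above → -8.71375 dBu.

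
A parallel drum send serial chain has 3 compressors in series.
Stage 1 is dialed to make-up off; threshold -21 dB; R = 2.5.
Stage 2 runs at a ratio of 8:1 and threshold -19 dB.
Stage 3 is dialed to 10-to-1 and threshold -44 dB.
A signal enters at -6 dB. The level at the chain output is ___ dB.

-41.45 dB

Stage 1: -6 dB is 15 dB over -21 dB; at 2.5:1 that becomes 6 dB over, giving -15 dB.
Stage 2: -15 dB is 4 dB over -19 dB; at 8:1 that becomes 0.5 dB over, giving -18.5 dB.
Stage 3: overshoot 25.5 dB → 25.5/10 = 2.55 dB → -41.45 dB.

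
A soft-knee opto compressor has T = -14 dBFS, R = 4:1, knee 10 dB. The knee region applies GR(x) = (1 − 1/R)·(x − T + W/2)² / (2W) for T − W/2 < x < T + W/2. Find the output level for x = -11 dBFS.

-13.4 dBFS

x − T + W/2 = -11 − (-14) + 5 = 8.
GR = (1 − 1/4) × 8² / 20 = 0.75 × 64 / 20 = 2.4 dB.
Output = -11 − 2.4 = -13.4 dBFS.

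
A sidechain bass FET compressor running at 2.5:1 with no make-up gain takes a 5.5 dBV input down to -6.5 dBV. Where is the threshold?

-14.5 dBV

Input is 20 dB above T (since output overshoot × R = input overshoot: (-6.5 − T)·2.5 = 5.5 − T gives T = -14.5 dBV).
Check: -14.5 + (5.5 − (-14.5))/2.5 = -14.5 + 8 = -6.5 dBV. ✓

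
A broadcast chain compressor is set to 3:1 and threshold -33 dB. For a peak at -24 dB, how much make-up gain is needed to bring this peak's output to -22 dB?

Overshoot 9 dB → 9/3 = 3 dB after compression, so the compressed level is -33 + 3 = -30 dB.
Make-up = target − compressed = -22 − (-30) = 8 dB.

8 dB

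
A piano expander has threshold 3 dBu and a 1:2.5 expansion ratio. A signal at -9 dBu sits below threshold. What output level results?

The input is 12 dB below the 3 dBu threshold.
A 1:2.5 expander multiplies undershoot by 2.5: 12 × 2.5 = 30 dB below threshold.
Output = 3 − 30 = -27 dBu.

-27 dBu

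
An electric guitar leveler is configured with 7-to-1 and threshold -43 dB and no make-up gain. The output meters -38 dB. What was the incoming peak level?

-8 dB

Post-compression overshoot = -38 − (-43) = 5 dB.
Input overshoot = R × output overshoot = 35 dB → input = -43 + 35 = -8 dB.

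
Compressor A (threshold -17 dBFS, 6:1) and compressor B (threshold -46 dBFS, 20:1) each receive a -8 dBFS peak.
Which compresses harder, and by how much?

A: overshoot 9 dB → output overshoot 1.5 dB → GR 7.5 dB.
B: overshoot 38 dB → output overshoot 1.9 dB → GR 36.1 dB.
B applies 28.6 dB more gain reduction.

B, by 28.6 dB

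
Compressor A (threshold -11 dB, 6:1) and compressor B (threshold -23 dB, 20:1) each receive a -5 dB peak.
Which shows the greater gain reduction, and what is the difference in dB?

A: overshoot 6 dB → output overshoot 1 dB → GR 5 dB.
B: overshoot 18 dB → output overshoot 0.9 dB → GR 17.1 dB.
Difference: 12.1 dB in favour of B.

B, by 12.1 dB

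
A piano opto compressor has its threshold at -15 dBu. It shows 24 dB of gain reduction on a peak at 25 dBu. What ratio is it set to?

2.5:1

Input overshoot = 25 − (-15) = 40 dB.
Output overshoot = 40 − 24 = 16 dB.
Ratio = input overshoot / output overshoot = 40 / 16 = 2.5.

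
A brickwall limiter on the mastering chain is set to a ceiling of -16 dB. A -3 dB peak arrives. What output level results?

-16 dB

A brickwall limiter is an ∞:1 compressor: any input above the ceiling is clamped to -16 dB.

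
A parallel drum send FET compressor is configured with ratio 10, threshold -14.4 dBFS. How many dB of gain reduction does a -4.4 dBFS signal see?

9 dB

-4.4 dBFS exceeds the threshold by 10 dB.
At 10:1, output sits 10/10 = 1 dB above threshold.
So the signal is attenuated by 10 − 1 = 9 dB.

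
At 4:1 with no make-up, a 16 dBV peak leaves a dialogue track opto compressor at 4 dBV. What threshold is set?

0 dBV

Input is 16 dB above T (since output overshoot × R = input overshoot: (4 − T)·4 = 16 − T gives T = 0 dBV).
Check: 0 + (16 − 0)/4 = 0 + 4 = 4 dBV. ✓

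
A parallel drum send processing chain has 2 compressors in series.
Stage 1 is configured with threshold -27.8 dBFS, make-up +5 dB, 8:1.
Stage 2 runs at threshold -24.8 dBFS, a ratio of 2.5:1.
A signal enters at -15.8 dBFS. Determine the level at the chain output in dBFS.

-23.4 dBFS

Stage 1: -15.8 dBFS is 12 dB over -27.8 dBFS; at 8:1 that becomes 1.5 dB over, giving -26.3 dBFS; +5 dB make-up → -21.3 dBFS.
Stage 2: overshoot 3.5 dB → 3.5/2.5 = 1.4 dB → -23.4 dBFS.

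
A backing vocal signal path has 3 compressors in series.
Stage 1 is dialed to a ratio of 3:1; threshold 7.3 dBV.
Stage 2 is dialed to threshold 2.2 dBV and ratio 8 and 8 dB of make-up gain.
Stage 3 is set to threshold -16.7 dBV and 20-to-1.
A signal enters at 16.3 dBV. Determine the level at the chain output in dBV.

-15.304375 dBV

Stage 1: 16.3 dBV is 9 dB over 7.3 dBV; at 3:1 that becomes 3 dB over, giving 10.3 dBV.
Stage 2: overshoot 8.1 dB → 8.1/8 = 1.0125 dB → 3.2125 dBV; +8 dB make-up → 11.2125 dBV.
Stage 3: 27.9125 dB above -16.7 dBV, reduced 20:1 to 1.395625 dB above → -15.304375 dBV.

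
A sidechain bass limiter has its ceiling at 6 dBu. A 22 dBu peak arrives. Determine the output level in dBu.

A brickwall limiter is an ∞:1 compressor: any input above the ceiling is clamped to 6 dBu.

6 dBu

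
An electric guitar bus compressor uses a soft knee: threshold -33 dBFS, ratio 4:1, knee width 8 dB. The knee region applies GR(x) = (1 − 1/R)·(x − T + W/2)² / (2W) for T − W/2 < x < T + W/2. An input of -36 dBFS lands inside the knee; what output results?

x − T + W/2 = -36 − (-33) + 4 = 1.
GR = (1 − 1/4) × 1² / 16 = 0.75 × 1 / 16 = 0.046875 dB.
Output = -36 − 0.046875 = -36.046875 dBFS.

-36.046875 dBFS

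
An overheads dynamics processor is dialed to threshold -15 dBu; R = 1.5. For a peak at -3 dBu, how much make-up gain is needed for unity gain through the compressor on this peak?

Overshoot 12 dB → 12/1.5 = 8 dB after compression, so the compressed level is -15 + 8 = -7 dBu.
Make-up = target − compressed = -3 − (-7) = 4 dB.

4 dB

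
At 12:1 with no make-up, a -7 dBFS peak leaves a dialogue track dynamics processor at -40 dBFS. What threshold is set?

Gain reduction = -7 − (-40) = 33 dB; output overshoot = GR / (R − 1) = 33 / 11 = 3 dB.
Threshold = output − output overshoot = -40 − 3 = -43 dBFS.

-43 dBFS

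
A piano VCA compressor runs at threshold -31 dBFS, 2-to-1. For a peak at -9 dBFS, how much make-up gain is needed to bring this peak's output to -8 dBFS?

12 dB

The peak compresses to -31 + 22/2 = -20 dBFS.
To reach -8 dBFS requires -8 − (-20) = 12 dB of make-up.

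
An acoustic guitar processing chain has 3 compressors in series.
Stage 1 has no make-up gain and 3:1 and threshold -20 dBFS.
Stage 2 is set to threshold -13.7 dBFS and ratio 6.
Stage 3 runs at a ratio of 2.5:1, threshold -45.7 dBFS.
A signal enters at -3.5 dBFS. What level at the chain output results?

Stage 1: overshoot 16.5 dB → 16.5/3 = 5.5 dB → -14.5 dBFS.
Stage 2: -14.5 dBFS ≤ -13.7 dBFS, so stage 2 doesn't engage; output -14.5 dBFS.
Stage 3: -14.5 dBFS is 31.2 dB over -45.7 dBFS; at 2.5:1 that becomes 12.48 dB over, giving -33.22 dBFS.

-33.22 dBFS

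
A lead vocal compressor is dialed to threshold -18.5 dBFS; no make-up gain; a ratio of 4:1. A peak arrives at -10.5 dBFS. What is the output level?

The input is 8 dB above the -18.5 dBFS threshold.
At 4:1 the overshoot is divided by 4, leaving 2 dB above threshold.
So the level is -18.5 + 2 = -16.5 dBFS.

-16.5 dBFS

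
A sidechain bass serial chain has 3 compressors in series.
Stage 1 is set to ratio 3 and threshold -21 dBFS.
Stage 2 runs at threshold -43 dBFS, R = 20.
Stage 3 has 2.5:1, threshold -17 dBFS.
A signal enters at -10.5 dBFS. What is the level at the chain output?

-41.725 dBFS

Stage 1: 10.5 dB above -21 dBFS, reduced 3:1 to 3.5 dB above → -17.5 dBFS.
Stage 2: overshoot 25.5 dB → 25.5/20 = 1.275 dB → -41.725 dBFS.
Stage 3: -41.725 dBFS ≤ -17 dBFS, so stage 3 doesn't engage; output -41.725 dBFS.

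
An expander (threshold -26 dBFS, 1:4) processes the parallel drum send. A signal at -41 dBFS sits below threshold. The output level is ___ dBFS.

The input is 15 dB below the -26 dBFS threshold.
A 1:4 expander multiplies undershoot by 4: 15 × 4 = 60 dB below threshold.
Output = -26 − 60 = -86 dBFS.

-86 dBFS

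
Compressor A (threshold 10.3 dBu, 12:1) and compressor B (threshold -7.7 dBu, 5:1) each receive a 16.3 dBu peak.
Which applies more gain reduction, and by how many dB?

A: 6 dB over, compressed to 0.5 dB over, so 5.5 dB of GR.
B: 24 dB over, compressed to 4.8 dB over, so 19.2 dB of GR.
B reduces 13.7 dB more.

B, by 13.7 dB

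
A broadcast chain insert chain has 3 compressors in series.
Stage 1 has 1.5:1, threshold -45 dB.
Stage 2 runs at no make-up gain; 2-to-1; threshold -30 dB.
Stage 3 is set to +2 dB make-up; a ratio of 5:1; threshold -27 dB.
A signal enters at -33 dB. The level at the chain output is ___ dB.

-35 dB

Stage 1: -33 dB is 12 dB over -45 dB; at 1.5:1 that becomes 8 dB over, giving -37 dB.
Stage 2: below threshold (-37 ≤ -30); passes unchanged; output -37 dB.
Stage 3: -37 dB is at or below the -27 dB threshold — no compression; make-up brings it to -35 dB.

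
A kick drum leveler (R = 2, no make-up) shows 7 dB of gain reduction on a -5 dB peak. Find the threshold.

Gain reduction = -5 − (-12) = 7 dB; output overshoot = GR / (R − 1) = 7 / 1 = 7 dB.
Threshold = output − output overshoot = -12 − 7 = -19 dB.

-19 dB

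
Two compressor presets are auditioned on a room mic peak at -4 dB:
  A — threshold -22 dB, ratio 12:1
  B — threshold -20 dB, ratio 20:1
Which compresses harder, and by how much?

A: overshoot 18 dB → output overshoot 1.5 dB → GR 16.5 dB.
B: overshoot 16 dB → output overshoot 0.8 dB → GR 15.2 dB.
Difference: 1.3 dB in favour of A.

A, by 1.3 dB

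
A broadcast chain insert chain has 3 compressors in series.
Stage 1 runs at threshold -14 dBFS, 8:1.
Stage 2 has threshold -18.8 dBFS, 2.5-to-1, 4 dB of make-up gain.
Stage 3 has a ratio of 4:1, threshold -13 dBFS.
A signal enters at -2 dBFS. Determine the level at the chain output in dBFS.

Stage 1: overshoot 12 dB → 12/8 = 1.5 dB → -12.5 dBFS.
Stage 2: overshoot 6.3 dB → 6.3/2.5 = 2.52 dB → -16.28 dBFS; +4 dB make-up → -12.28 dBFS.
Stage 3: -12.28 dBFS is 0.72 dB over -13 dBFS; at 4:1 that becomes 0.18 dB over, giving -12.82 dBFS.

-12.82 dBFS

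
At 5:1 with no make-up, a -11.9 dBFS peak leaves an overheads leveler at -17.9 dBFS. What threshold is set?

-19.4 dBFS

Input is 7.5 dB above T (since output overshoot × R = input overshoot: (-17.9 − T)·5 = -11.9 − T gives T = -19.4 dBFS).
Check: -19.4 + (-11.9 − (-19.4))/5 = -19.4 + 1.5 = -17.9 dBFS. ✓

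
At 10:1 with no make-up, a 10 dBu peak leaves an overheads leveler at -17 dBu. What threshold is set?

-20 dBu

Gain reduction = 10 − (-17) = 27 dB; output overshoot = GR / (R − 1) = 27 / 9 = 3 dB.
Threshold = output − output overshoot = -17 − 3 = -20 dBu.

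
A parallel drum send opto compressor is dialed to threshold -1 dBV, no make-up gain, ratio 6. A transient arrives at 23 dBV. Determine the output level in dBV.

The input is 24 dB above the -1 dBV threshold.
The 24 dB excess becomes 4 dB after 6:1 reduction.
That puts the output at 3 dBV.

3 dBV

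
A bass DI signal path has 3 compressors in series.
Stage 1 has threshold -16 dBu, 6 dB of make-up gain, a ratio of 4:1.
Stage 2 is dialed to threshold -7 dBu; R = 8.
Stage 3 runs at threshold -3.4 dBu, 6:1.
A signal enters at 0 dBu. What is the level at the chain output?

-6.875 dBu

Stage 1: 16 dB above -16 dBu, reduced 4:1 to 4 dB above → -12 dBu; +6 dB make-up → -6 dBu.
Stage 2: overshoot 1 dB → 1/8 = 0.125 dB → -6.875 dBu.
Stage 3: -6.875 dBu ≤ -3.4 dBu, so stage 3 doesn't engage; output -6.875 dBu.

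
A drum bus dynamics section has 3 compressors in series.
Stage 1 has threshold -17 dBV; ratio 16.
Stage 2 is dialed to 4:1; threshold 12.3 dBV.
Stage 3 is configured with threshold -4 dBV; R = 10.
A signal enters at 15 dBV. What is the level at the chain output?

Stage 1: overshoot 32 dB → 32/16 = 2 dB → -15 dBV.
Stage 2: -15 dBV is at or below the 12.3 dBV threshold — no compression; output -15 dBV.
Stage 3: below threshold (-15 ≤ -4); passes unchanged; output -15 dBV.

-15 dBV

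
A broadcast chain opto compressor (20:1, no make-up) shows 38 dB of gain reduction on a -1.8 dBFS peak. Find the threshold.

-41.8 dBFS

Input is 40 dB above T (since output overshoot × R = input overshoot: (-39.8 − T)·20 = -1.8 − T gives T = -41.8 dBFS).
Check: -41.8 + (-1.8 − (-41.8))/20 = -41.8 + 2 = -39.8 dBFS. ✓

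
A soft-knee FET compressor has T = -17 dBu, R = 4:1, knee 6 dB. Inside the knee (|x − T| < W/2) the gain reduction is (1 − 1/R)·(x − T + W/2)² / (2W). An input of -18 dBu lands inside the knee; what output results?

-18.25 dBu

x − T + W/2 = -18 − (-17) + 3 = 2.
GR = (1 − 1/4) × 2² / 12 = 0.75 × 4 / 12 = 0.25 dB.
Output = -18 − 0.25 = -18.25 dBu.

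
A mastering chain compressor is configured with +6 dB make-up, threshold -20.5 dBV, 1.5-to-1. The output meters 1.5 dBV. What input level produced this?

3.5 dBV

Before make-up, the level was 1.5 − 6 = -4.5 dBV.
The compressed level sits -4.5 − (-20.5) = 16 dB over threshold.
Before 1.5:1 compression the overshoot was 16 × 1.5 = 24 dB, so input = -20.5 + 24 = 3.5 dBV.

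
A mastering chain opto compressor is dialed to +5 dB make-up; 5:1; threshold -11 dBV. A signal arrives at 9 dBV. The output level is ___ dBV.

9 dBV sits 20 dB over threshold.
The 20 dB excess becomes 4 dB after 5:1 reduction.
So the level is -11 + 4 = -7 dBV; make-up adds 5 dB, giving -2 dBV.

-2 dBV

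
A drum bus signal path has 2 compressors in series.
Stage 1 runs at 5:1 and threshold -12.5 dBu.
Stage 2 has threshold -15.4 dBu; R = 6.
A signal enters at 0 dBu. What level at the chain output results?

-14.5 dBu

Stage 1: overshoot 12.5 dB → 12.5/5 = 2.5 dB → -10 dBu.
Stage 2: -10 dBu is 5.4 dB over -15.4 dBu; at 6:1 that becomes 0.9 dB over, giving -14.5 dBu.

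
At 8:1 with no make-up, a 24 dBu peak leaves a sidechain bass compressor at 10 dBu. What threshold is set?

8 dBu

Gain reduction = 24 − 10 = 14 dB; output overshoot = GR / (R − 1) = 14 / 7 = 2 dB.
Threshold = output − output overshoot = 10 − 2 = 8 dBu.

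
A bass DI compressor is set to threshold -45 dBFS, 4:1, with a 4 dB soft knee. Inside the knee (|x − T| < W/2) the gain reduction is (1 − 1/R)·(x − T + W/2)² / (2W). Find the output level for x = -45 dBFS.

x − T + W/2 = -45 − (-45) + 2 = 2.
GR = (1 − 1/4) × 2² / 8 = 0.75 × 4 / 8 = 0.375 dB.
Output = -45 − 0.375 = -45.375 dBFS.

-45.375 dBFS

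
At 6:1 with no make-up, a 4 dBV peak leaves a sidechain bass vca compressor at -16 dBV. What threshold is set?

-20 dBV

Let T be the threshold. Output overshoot = (input overshoot)/R, so -16 − T = (4 − T)/6.
6·(-16 − T) = 4 − T → 5·T = -96 − 4 = -100.
T = -100/5 = -20 dBV.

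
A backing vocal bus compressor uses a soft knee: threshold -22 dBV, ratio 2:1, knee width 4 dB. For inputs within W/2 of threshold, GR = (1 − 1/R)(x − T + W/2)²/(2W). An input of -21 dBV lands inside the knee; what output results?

x − T + W/2 = -21 − (-22) + 2 = 3.
GR = (1 − 1/2) × 3² / 8 = 0.5 × 9 / 8 = 0.5625 dB.
Output = -21 − 0.5625 = -21.5625 dBV.

-21.5625 dBV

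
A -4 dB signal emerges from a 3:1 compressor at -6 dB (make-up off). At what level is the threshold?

-7 dB

Gain reduction = -4 − (-6) = 2 dB; output overshoot = GR / (R − 1) = 2 / 2 = 1 dB.
Threshold = output − output overshoot = -6 − 1 = -7 dB.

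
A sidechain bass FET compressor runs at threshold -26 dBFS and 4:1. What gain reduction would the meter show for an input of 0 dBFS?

The signal is 26 dB above threshold.
After 4:1 compression the overshoot becomes 26/4 = 6.5 dB.
GR = overshoot in − overshoot out = 26 − 6.5 = 19.5 dB.

19.5 dB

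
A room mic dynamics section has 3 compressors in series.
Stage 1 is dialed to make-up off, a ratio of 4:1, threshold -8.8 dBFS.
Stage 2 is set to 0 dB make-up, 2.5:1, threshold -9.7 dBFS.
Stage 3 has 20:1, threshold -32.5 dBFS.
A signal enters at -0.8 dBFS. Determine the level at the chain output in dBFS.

-31.302 dBFS

Stage 1: 8 dB above -8.8 dBFS, reduced 4:1 to 2 dB above → -6.8 dBFS.
Stage 2: -6.8 dBFS is 2.9 dB over -9.7 dBFS; at 2.5:1 that becomes 1.16 dB over, giving -8.54 dBFS.
Stage 3: -8.54 dBFS is 23.96 dB over -32.5 dBFS; at 20:1 that becomes 1.198 dB over, giving -31.302 dBFS.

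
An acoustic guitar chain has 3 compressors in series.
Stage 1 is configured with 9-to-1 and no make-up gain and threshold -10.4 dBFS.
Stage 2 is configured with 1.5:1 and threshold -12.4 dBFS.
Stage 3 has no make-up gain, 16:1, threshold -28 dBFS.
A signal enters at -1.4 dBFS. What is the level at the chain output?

-26.9 dBFS

Stage 1: overshoot 9 dB → 9/9 = 1 dB → -9.4 dBFS.
Stage 2: 3 dB above -12.4 dBFS, reduced 1.5:1 to 2 dB above → -10.4 dBFS.
Stage 3: overshoot 17.6 dB → 17.6/16 = 1.1 dB → -26.9 dBFS.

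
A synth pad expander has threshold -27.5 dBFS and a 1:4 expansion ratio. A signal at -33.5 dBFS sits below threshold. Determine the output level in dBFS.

The input is 6 dB below the -27.5 dBFS threshold.
A 1:4 expander multiplies undershoot by 4: 6 × 4 = 24 dB below threshold.
Output = -27.5 − 24 = -51.5 dBFS.

-51.5 dBFS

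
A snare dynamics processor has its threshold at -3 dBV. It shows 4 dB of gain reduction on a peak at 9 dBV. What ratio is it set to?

1.5:1

Input overshoot = 9 − (-3) = 12 dB.
Output overshoot = 12 − 4 = 8 dB.
Ratio = input overshoot / output overshoot = 12 / 8 = 1.5.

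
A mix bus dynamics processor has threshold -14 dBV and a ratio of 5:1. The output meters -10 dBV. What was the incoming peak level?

6 dBV

That's 4 dB above the -14 dBV threshold.
Undo the ratio: input overshoot = 4 × 5 = 20 dB, giving input = 6 dBV.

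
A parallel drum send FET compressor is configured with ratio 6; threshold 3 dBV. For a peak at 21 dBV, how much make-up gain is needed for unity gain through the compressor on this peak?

15 dB

The peak compresses to 3 + 18/6 = 6 dBV.
To reach 21 dBV requires 21 − 6 = 15 dB of make-up.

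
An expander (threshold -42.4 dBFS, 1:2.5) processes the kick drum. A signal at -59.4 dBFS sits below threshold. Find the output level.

Below threshold, a 1:2.5 expander applies gain = (2.5−1)×(T − x) of attenuation.
(2.5−1) × 17 = 25.5 dB, so output = -59.4 − 25.5 = -84.9 dBFS.

-84.9 dBFS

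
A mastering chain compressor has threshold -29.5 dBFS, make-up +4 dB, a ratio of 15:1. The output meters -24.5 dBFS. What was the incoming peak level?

-14.5 dBFS

Remove make-up: -24.5 − 4 = -28.5 dBFS.
That's 1 dB above the -29.5 dBFS threshold.
Undo the ratio: input overshoot = 1 × 15 = 15 dB, giving input = -14.5 dBFS.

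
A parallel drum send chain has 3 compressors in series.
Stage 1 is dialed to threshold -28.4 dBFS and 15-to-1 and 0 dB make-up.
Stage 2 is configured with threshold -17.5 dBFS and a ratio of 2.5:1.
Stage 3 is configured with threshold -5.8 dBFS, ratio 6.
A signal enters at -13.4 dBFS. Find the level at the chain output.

-27.4 dBFS

Stage 1: overshoot 15 dB → 15/15 = 1 dB → -27.4 dBFS.
Stage 2: -27.4 dBFS is at or below the -17.5 dBFS threshold — no compression; output -27.4 dBFS.
Stage 3: below threshold (-27.4 ≤ -5.8); passes unchanged; output -27.4 dBFS.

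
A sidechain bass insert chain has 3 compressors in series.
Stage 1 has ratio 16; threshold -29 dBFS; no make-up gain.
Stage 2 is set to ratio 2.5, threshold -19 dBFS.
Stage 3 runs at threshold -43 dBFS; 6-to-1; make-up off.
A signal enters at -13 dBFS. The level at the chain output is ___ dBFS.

-40.5 dBFS

Stage 1: -13 dBFS is 16 dB over -29 dBFS; at 16:1 that becomes 1 dB over, giving -28 dBFS.
Stage 2: -28 dBFS ≤ -19 dBFS, so stage 2 doesn't engage; output -28 dBFS.
Stage 3: 15 dB above -43 dBFS, reduced 6:1 to 2.5 dB above → -40.5 dBFS.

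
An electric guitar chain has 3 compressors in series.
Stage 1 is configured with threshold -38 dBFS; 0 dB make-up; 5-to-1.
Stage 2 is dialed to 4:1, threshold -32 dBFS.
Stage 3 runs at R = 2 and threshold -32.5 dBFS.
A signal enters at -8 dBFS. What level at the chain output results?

-32.25 dBFS

Stage 1: overshoot 30 dB → 30/5 = 6 dB → -32 dBFS.
Stage 2: -32 dBFS ≤ -32 dBFS, so stage 2 doesn't engage; output -32 dBFS.
Stage 3: -32 dBFS is 0.5 dB over -32.5 dBFS; at 2:1 that becomes 0.25 dB over, giving -32.25 dBFS.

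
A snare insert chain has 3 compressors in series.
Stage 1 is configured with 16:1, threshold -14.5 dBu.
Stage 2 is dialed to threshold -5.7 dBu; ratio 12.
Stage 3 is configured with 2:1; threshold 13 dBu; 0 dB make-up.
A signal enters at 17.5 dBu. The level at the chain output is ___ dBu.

-12.5 dBu

Stage 1: overshoot 32 dB → 32/16 = 2 dB → -12.5 dBu.
Stage 2: -12.5 dBu is at or below the -5.7 dBu threshold — no compression; output -12.5 dBu.
Stage 3: -12.5 dBu is at or below the 13 dBu threshold — no compression; output -12.5 dBu.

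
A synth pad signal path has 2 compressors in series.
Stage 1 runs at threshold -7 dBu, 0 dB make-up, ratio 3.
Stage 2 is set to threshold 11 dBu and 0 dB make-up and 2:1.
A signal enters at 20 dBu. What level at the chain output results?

Stage 1: 20 dBu is 27 dB over -7 dBu; at 3:1 that becomes 9 dB over, giving 2 dBu.
Stage 2: 2 dBu is at or below the 11 dBu threshold — no compression; output 2 dBu.

2 dBu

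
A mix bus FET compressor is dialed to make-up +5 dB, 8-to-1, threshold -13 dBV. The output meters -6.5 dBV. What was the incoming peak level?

Stripping the +5 dB make-up gives -11.5 dBV at the gain stage.
The compressed level sits -11.5 − (-13) = 1.5 dB over threshold.
Input overshoot = R × output overshoot = 12 dB → input = -13 + 12 = -1 dBV.

-1 dBV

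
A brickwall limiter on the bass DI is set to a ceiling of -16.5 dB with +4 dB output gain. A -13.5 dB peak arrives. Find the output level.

At ∞:1, everything above -16.5 dB is held at the ceiling.
Output gain then adds 4 dB: -16.5 + 4 = -12.5 dB.

-12.5 dB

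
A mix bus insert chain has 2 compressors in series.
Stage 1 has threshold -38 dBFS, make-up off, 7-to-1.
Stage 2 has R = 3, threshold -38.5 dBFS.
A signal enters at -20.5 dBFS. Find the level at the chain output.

Stage 1: 17.5 dB above -38 dBFS, reduced 7:1 to 2.5 dB above → -35.5 dBFS.
Stage 2: -35.5 dBFS is 3 dB over -38.5 dBFS; at 3:1 that becomes 1 dB over, giving -37.5 dBFS.

-37.5 dBFS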